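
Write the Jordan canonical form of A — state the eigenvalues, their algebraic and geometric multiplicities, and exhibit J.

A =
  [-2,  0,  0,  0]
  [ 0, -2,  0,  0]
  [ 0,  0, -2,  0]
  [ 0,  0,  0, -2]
J_1(-2) ⊕ J_1(-2) ⊕ J_1(-2) ⊕ J_1(-2)

The characteristic polynomial is
  det(x·I − A) = x^4 + 8*x^3 + 24*x^2 + 32*x + 16 = (x + 2)^4

Eigenvalues and multiplicities (the geometric multiplicity of λ is n − rank(A − λI), which equals the number of Jordan blocks for λ):
  λ = -2: algebraic multiplicity = 4, geometric multiplicity = 4

Determining the block sizes for each eigenvalue:
  λ = -2: gm = am = 4, so every block has size 1 → block sizes [1, 1, 1, 1]

Assembling the blocks gives a Jordan form
J =
  [-2,  0,  0,  0]
  [ 0, -2,  0,  0]
  [ 0,  0, -2,  0]
  [ 0,  0,  0, -2]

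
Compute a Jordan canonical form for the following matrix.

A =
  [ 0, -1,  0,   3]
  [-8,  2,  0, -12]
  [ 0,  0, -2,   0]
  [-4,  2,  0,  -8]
J_2(-2) ⊕ J_1(-2) ⊕ J_1(-2)

The characteristic polynomial is
  det(x·I − A) = x^4 + 8*x^3 + 24*x^2 + 32*x + 16 = (x + 2)^4

Eigenvalues and multiplicities (the geometric multiplicity of λ is n − rank(A − λI), which equals the number of Jordan blocks for λ):
  λ = -2: algebraic multiplicity = 4, geometric multiplicity = 3

Determining the block sizes for each eigenvalue:
  λ = -2: 3 blocks summing to 4 forces exactly one block of size 2 and the rest size 1 → block sizes [2, 1, 1]

Assembling the blocks gives a Jordan form
J =
  [-2,  1,  0,  0]
  [ 0, -2,  0,  0]
  [ 0,  0, -2,  0]
  [ 0,  0,  0, -2]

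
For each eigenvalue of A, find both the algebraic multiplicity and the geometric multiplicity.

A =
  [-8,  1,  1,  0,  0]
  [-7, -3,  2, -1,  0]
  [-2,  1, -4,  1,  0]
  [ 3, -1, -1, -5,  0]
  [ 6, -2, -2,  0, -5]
λ = -5: alg = 5, geom = 3

Step 1 — factor the characteristic polynomial to read off the algebraic multiplicities:
  χ_A(x) = (x + 5)^5

Step 2 — compute geometric multiplicities via the rank-nullity identity g(λ) = n − rank(A − λI):
  rank(A − (-5)·I) = 2, so dim ker(A − (-5)·I) = n − 2 = 3

Summary:
  λ = -5: algebraic multiplicity = 5, geometric multiplicity = 3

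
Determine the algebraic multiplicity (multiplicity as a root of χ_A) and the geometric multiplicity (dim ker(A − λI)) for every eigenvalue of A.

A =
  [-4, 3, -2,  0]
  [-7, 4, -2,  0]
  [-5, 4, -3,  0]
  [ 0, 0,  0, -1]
λ = -1: alg = 4, geom = 2

Step 1 — factor the characteristic polynomial to read off the algebraic multiplicities:
  χ_A(x) = (x + 1)^4

Step 2 — compute geometric multiplicities via the rank-nullity identity g(λ) = n − rank(A − λI):
  rank(A − (-1)·I) = 2, so dim ker(A − (-1)·I) = n − 2 = 2

Summary:
  λ = -1: algebraic multiplicity = 4, geometric multiplicity = 2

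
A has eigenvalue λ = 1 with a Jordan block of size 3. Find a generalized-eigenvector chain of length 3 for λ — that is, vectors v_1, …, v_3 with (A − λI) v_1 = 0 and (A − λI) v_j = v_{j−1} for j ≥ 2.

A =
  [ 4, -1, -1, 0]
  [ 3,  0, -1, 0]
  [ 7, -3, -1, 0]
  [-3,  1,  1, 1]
A Jordan chain for λ = 1 of length 3:
v_1 = (-1, -1, -2, 1)ᵀ
v_2 = (3, 3, 7, -3)ᵀ
v_3 = (1, 0, 0, 0)ᵀ

Let N = A − (1)·I. We want v_3 with N^3 v_3 = 0 but N^2 v_3 ≠ 0; then v_{j-1} := N · v_j for j = 3, …, 2.

Pick v_3 = (1, 0, 0, 0)ᵀ.
Then v_2 = N · v_3 = (3, 3, 7, -3)ᵀ.
Then v_1 = N · v_2 = (-1, -1, -2, 1)ᵀ.

Sanity check: (A − (1)·I) v_1 = (0, 0, 0, 0)ᵀ = 0. ✓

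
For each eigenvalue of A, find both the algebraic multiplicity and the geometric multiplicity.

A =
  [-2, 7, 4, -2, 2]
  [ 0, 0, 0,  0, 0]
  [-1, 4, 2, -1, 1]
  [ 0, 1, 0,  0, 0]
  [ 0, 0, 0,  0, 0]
λ = 0: alg = 5, geom = 3

Step 1 — factor the characteristic polynomial to read off the algebraic multiplicities:
  χ_A(x) = x^5

Step 2 — compute geometric multiplicities via the rank-nullity identity g(λ) = n − rank(A − λI):
  rank(A − (0)·I) = 2, so dim ker(A − (0)·I) = n − 2 = 3

Summary:
  λ = 0: algebraic multiplicity = 5, geometric multiplicity = 3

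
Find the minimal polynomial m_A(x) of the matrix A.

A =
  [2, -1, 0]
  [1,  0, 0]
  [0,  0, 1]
x^2 - 2*x + 1

The characteristic polynomial is χ_A(x) = (x - 1)^3, so the eigenvalues are known. The minimal polynomial is
  m_A(x) = Π_λ (x − λ)^{k_λ}
where k_λ is the size of the *largest* Jordan block for λ (equivalently, the smallest k with (A − λI)^k v = 0 for every generalised eigenvector v of λ).

  λ = 1: largest Jordan block has size 2, contributing (x − 1)^2

So m_A(x) = (x - 1)^2 = x^2 - 2*x + 1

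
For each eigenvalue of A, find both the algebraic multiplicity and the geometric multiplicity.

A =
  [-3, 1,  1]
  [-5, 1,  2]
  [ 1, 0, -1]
λ = -1: alg = 3, geom = 1

Step 1 — factor the characteristic polynomial to read off the algebraic multiplicities:
  χ_A(x) = (x + 1)^3

Step 2 — compute geometric multiplicities via the rank-nullity identity g(λ) = n − rank(A − λI):
  rank(A − (-1)·I) = 2, so dim ker(A − (-1)·I) = n − 2 = 1

Summary:
  λ = -1: algebraic multiplicity = 3, geometric multiplicity = 1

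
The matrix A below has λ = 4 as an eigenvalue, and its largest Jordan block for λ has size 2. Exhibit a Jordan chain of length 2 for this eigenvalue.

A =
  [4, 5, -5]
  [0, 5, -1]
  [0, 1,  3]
A Jordan chain for λ = 4 of length 2:
v_1 = (5, 1, 1)ᵀ
v_2 = (0, 1, 0)ᵀ

Let N = A − (4)·I. We want v_2 with N^2 v_2 = 0 but N^1 v_2 ≠ 0; then v_{j-1} := N · v_j for j = 2, …, 2.

Pick v_2 = (0, 1, 0)ᵀ.
Then v_1 = N · v_2 = (5, 1, 1)ᵀ.

Sanity check: (A − (4)·I) v_1 = (0, 0, 0)ᵀ = 0. ✓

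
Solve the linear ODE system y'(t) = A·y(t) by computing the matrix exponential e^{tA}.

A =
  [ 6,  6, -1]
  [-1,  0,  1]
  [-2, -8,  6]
e^{tA} =
  [2*t*exp(4*t) + exp(4*t), -2*t^2*exp(4*t) + 6*t*exp(4*t), t^2*exp(4*t) - t*exp(4*t)]
  [-t*exp(4*t), t^2*exp(4*t) - 4*t*exp(4*t) + exp(4*t), -t^2*exp(4*t)/2 + t*exp(4*t)]
  [-2*t*exp(4*t), 2*t^2*exp(4*t) - 8*t*exp(4*t), -t^2*exp(4*t) + 2*t*exp(4*t) + exp(4*t)]

Strategy: write A = P · J · P⁻¹ where J is a Jordan canonical form, so e^{tA} = P · e^{tJ} · P⁻¹, and e^{tJ} can be computed block-by-block.

A has Jordan form
J =
  [4, 1, 0]
  [0, 4, 1]
  [0, 0, 4]
(up to reordering of blocks).

Per-block formulas:
  For a 3×3 Jordan block J_3(4): exp(t · J_3(4)) = e^(4t)·(I + t·N + (t^2/2)·N^2), where N is the 3×3 nilpotent shift.

After assembling e^{tJ} and conjugating by P, we get:

e^{tA} =
  [2*t*exp(4*t) + exp(4*t), -2*t^2*exp(4*t) + 6*t*exp(4*t), t^2*exp(4*t) - t*exp(4*t)]
  [-t*exp(4*t), t^2*exp(4*t) - 4*t*exp(4*t) + exp(4*t), -t^2*exp(4*t)/2 + t*exp(4*t)]
  [-2*t*exp(4*t), 2*t^2*exp(4*t) - 8*t*exp(4*t), -t^2*exp(4*t) + 2*t*exp(4*t) + exp(4*t)]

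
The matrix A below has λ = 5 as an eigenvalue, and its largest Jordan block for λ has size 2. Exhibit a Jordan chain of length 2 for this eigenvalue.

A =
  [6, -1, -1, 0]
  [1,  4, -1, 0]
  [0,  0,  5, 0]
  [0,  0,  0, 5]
A Jordan chain for λ = 5 of length 2:
v_1 = (1, 1, 0, 0)ᵀ
v_2 = (1, 0, 0, 0)ᵀ

Let N = A − (5)·I. We want v_2 with N^2 v_2 = 0 but N^1 v_2 ≠ 0; then v_{j-1} := N · v_j for j = 2, …, 2.

Pick v_2 = (1, 0, 0, 0)ᵀ.
Then v_1 = N · v_2 = (1, 1, 0, 0)ᵀ.

Sanity check: (A − (5)·I) v_1 = (0, 0, 0, 0)ᵀ = 0. ✓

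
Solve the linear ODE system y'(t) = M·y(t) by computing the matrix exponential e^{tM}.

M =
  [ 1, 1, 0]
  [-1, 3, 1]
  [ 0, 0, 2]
e^{tM} =
  [-t*exp(2*t) + exp(2*t), t*exp(2*t), t^2*exp(2*t)/2]
  [-t*exp(2*t), t*exp(2*t) + exp(2*t), t^2*exp(2*t)/2 + t*exp(2*t)]
  [0, 0, exp(2*t)]

Strategy: write M = P · J · P⁻¹ where J is a Jordan canonical form, so e^{tM} = P · e^{tJ} · P⁻¹, and e^{tJ} can be computed block-by-block.

M has Jordan form
J =
  [2, 1, 0]
  [0, 2, 1]
  [0, 0, 2]
(up to reordering of blocks).

Per-block formulas:
  For a 3×3 Jordan block J_3(2): exp(t · J_3(2)) = e^(2t)·(I + t·N + (t^2/2)·N^2), where N is the 3×3 nilpotent shift.

After assembling e^{tJ} and conjugating by P, we get:

e^{tM} =
  [-t*exp(2*t) + exp(2*t), t*exp(2*t), t^2*exp(2*t)/2]
  [-t*exp(2*t), t*exp(2*t) + exp(2*t), t^2*exp(2*t)/2 + t*exp(2*t)]
  [0, 0, exp(2*t)]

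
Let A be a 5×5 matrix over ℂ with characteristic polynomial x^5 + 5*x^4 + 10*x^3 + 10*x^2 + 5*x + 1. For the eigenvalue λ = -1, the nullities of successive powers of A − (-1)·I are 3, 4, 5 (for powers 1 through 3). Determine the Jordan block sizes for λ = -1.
Block sizes for λ = -1: [3, 1, 1]

From the dimensions of kernels of powers, the number of Jordan blocks of size at least j is d_j − d_{j−1} where d_j = dim ker(N^j) (with d_0 = 0). Computing the differences gives [3, 1, 1].
The number of blocks of size exactly k is (#blocks of size ≥ k) − (#blocks of size ≥ k + 1), so the partition is: 2 block(s) of size 1, 1 block(s) of size 3.
In nonincreasing order the block sizes are [3, 1, 1].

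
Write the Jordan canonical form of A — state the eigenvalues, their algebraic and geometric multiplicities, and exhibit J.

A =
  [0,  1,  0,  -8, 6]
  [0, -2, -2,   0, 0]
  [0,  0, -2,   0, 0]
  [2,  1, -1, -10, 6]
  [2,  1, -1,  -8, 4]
J_2(-2) ⊕ J_2(-2) ⊕ J_1(-2)

The characteristic polynomial is
  det(x·I − A) = x^5 + 10*x^4 + 40*x^3 + 80*x^2 + 80*x + 32 = (x + 2)^5

Eigenvalues and multiplicities (the geometric multiplicity of λ is n − rank(A − λI), which equals the number of Jordan blocks for λ):
  λ = -2: algebraic multiplicity = 5, geometric multiplicity = 3

Determining the block sizes for each eigenvalue:
  λ = -2: with am = 5 and gm = 3, the partition is not yet determined (e.g. several partitions of 5 into 3 parts exist). Let N = A − (-2)·I. Computing rank(N^1) = 2, rank(N^2) = 0; the number of blocks of size ≥ j is rank(N^{j−1}) − rank(N^j), giving [3, 2]. So we have 2 block(s) of size 2, 1 block(s) of size 1 → block sizes [2, 2, 1]

Assembling the blocks gives a Jordan form
J =
  [-2,  1,  0,  0,  0]
  [ 0, -2,  0,  0,  0]
  [ 0,  0, -2,  1,  0]
  [ 0,  0,  0, -2,  0]
  [ 0,  0,  0,  0, -2]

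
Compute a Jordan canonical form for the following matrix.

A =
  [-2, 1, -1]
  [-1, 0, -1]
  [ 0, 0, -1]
J_2(-1) ⊕ J_1(-1)

The characteristic polynomial is
  det(x·I − A) = x^3 + 3*x^2 + 3*x + 1 = (x + 1)^3

Eigenvalues and multiplicities (the geometric multiplicity of λ is n − rank(A − λI), which equals the number of Jordan blocks for λ):
  λ = -1: algebraic multiplicity = 3, geometric multiplicity = 2

Determining the block sizes for each eigenvalue:
  λ = -1: 2 blocks summing to 3 forces exactly one block of size 2 and the rest size 1 → block sizes [2, 1]

Assembling the blocks gives a Jordan form
J =
  [-1,  1,  0]
  [ 0, -1,  0]
  [ 0,  0, -1]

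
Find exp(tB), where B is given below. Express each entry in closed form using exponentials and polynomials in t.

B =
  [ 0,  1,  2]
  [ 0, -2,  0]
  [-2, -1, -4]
e^{tB} =
  [2*t*exp(-2*t) + exp(-2*t), t*exp(-2*t), 2*t*exp(-2*t)]
  [0, exp(-2*t), 0]
  [-2*t*exp(-2*t), -t*exp(-2*t), -2*t*exp(-2*t) + exp(-2*t)]

Strategy: write B = P · J · P⁻¹ where J is a Jordan canonical form, so e^{tB} = P · e^{tJ} · P⁻¹, and e^{tJ} can be computed block-by-block.

B has Jordan form
J =
  [-2,  1,  0]
  [ 0, -2,  0]
  [ 0,  0, -2]
(up to reordering of blocks).

Per-block formulas:
  For a 1×1 block at λ = -2: exp(t · [-2]) = [e^(-2t)].
  For a 2×2 Jordan block J_2(-2): exp(t · J_2(-2)) = e^(-2t)·(I + t·N), where N is the 2×2 nilpotent shift.

After assembling e^{tJ} and conjugating by P, we get:

e^{tB} =
  [2*t*exp(-2*t) + exp(-2*t), t*exp(-2*t), 2*t*exp(-2*t)]
  [0, exp(-2*t), 0]
  [-2*t*exp(-2*t), -t*exp(-2*t), -2*t*exp(-2*t) + exp(-2*t)]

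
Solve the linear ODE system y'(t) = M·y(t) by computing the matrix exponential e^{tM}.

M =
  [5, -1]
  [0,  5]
e^{tM} =
  [exp(5*t), -t*exp(5*t)]
  [0, exp(5*t)]

Strategy: write M = P · J · P⁻¹ where J is a Jordan canonical form, so e^{tM} = P · e^{tJ} · P⁻¹, and e^{tJ} can be computed block-by-block.

M has Jordan form
J =
  [5, 1]
  [0, 5]
(up to reordering of blocks).

Per-block formulas:
  For a 2×2 Jordan block J_2(5): exp(t · J_2(5)) = e^(5t)·(I + t·N), where N is the 2×2 nilpotent shift.

After assembling e^{tJ} and conjugating by P, we get:

e^{tM} =
  [exp(5*t), -t*exp(5*t)]
  [0, exp(5*t)]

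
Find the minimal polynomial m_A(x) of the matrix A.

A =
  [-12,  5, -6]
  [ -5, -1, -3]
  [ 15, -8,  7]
x^3 + 6*x^2 + 12*x + 8

The characteristic polynomial is χ_A(x) = (x + 2)^3, so the eigenvalues are known. The minimal polynomial is
  m_A(x) = Π_λ (x − λ)^{k_λ}
where k_λ is the size of the *largest* Jordan block for λ (equivalently, the smallest k with (A − λI)^k v = 0 for every generalised eigenvector v of λ).

  λ = -2: largest Jordan block has size 3, contributing (x + 2)^3

So m_A(x) = (x + 2)^3 = x^3 + 6*x^2 + 12*x + 8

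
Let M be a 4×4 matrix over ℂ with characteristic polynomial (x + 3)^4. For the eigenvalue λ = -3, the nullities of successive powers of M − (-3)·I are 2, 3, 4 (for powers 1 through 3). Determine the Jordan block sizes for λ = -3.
Block sizes for λ = -3: [3, 1]

From the dimensions of kernels of powers, the number of Jordan blocks of size at least j is d_j − d_{j−1} where d_j = dim ker(N^j) (with d_0 = 0). Computing the differences gives [2, 1, 1].
The number of blocks of size exactly k is (#blocks of size ≥ k) − (#blocks of size ≥ k + 1), so the partition is: 1 block(s) of size 1, 1 block(s) of size 3.
In nonincreasing order the block sizes are [3, 1].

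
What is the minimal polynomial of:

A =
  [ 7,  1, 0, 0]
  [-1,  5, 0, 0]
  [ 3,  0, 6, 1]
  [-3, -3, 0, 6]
x^2 - 12*x + 36

The characteristic polynomial is χ_A(x) = (x - 6)^4, so the eigenvalues are known. The minimal polynomial is
  m_A(x) = Π_λ (x − λ)^{k_λ}
where k_λ is the size of the *largest* Jordan block for λ (equivalently, the smallest k with (A − λI)^k v = 0 for every generalised eigenvector v of λ).

  λ = 6: largest Jordan block has size 2, contributing (x − 6)^2

So m_A(x) = (x - 6)^2 = x^2 - 12*x + 36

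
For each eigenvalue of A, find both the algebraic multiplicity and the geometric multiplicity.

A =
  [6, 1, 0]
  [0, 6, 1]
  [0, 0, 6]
λ = 6: alg = 3, geom = 1

Step 1 — factor the characteristic polynomial to read off the algebraic multiplicities:
  χ_A(x) = (x - 6)^3

Step 2 — compute geometric multiplicities via the rank-nullity identity g(λ) = n − rank(A − λI):
  rank(A − (6)·I) = 2, so dim ker(A − (6)·I) = n − 2 = 1

Summary:
  λ = 6: algebraic multiplicity = 3, geometric multiplicity = 1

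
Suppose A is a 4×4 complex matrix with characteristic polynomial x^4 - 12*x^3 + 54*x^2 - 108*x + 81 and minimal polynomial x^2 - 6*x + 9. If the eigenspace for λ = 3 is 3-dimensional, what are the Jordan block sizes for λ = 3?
Block sizes for λ = 3: [2, 1, 1]

Step 1 — from the characteristic polynomial, algebraic multiplicity of λ = 3 is 4. From dim ker(A − (3)·I) = 3, there are exactly 3 Jordan blocks for λ = 3.
Step 2 — from the minimal polynomial, the factor (x − 3)^2 tells us the largest block for λ = 3 has size 2.
Step 3 — with total size 4, 3 blocks, and largest block 2, the block sizes (in nonincreasing order) are [2, 1, 1].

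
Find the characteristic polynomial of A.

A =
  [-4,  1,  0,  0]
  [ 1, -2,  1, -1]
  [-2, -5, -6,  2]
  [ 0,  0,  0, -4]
x^4 + 16*x^3 + 96*x^2 + 256*x + 256

Expanding det(x·I − A) (e.g. by cofactor expansion or by noting that A is similar to its Jordan form J, which has the same characteristic polynomial as A) gives
  χ_A(x) = x^4 + 16*x^3 + 96*x^2 + 256*x + 256
which factors as (x + 4)^4. The eigenvalues (with algebraic multiplicities) are λ = -4 with multiplicity 4.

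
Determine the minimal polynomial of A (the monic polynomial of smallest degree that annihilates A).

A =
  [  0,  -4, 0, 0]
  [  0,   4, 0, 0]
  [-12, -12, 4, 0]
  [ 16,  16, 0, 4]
x^2 - 4*x

The characteristic polynomial is χ_A(x) = x*(x - 4)^3, so the eigenvalues are known. The minimal polynomial is
  m_A(x) = Π_λ (x − λ)^{k_λ}
where k_λ is the size of the *largest* Jordan block for λ (equivalently, the smallest k with (A − λI)^k v = 0 for every generalised eigenvector v of λ).

  λ = 0: largest Jordan block has size 1, contributing (x − 0)
  λ = 4: largest Jordan block has size 1, contributing (x − 4)

So m_A(x) = x*(x - 4) = x^2 - 4*x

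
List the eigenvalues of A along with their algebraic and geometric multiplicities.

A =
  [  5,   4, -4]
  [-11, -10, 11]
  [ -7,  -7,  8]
λ = 1: alg = 3, geom = 2

Step 1 — factor the characteristic polynomial to read off the algebraic multiplicities:
  χ_A(x) = (x - 1)^3

Step 2 — compute geometric multiplicities via the rank-nullity identity g(λ) = n − rank(A − λI):
  rank(A − (1)·I) = 1, so dim ker(A − (1)·I) = n − 1 = 2

Summary:
  λ = 1: algebraic multiplicity = 3, geometric multiplicity = 2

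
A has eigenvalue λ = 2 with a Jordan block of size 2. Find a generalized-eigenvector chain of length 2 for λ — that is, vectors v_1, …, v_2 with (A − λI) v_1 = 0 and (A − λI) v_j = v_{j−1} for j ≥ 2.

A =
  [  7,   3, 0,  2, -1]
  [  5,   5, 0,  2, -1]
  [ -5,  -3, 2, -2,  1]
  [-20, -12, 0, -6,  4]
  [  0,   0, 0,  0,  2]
A Jordan chain for λ = 2 of length 2:
v_1 = (5, 5, -5, -20, 0)ᵀ
v_2 = (1, 0, 0, 0, 0)ᵀ

Let N = A − (2)·I. We want v_2 with N^2 v_2 = 0 but N^1 v_2 ≠ 0; then v_{j-1} := N · v_j for j = 2, …, 2.

Pick v_2 = (1, 0, 0, 0, 0)ᵀ.
Then v_1 = N · v_2 = (5, 5, -5, -20, 0)ᵀ.

Sanity check: (A − (2)·I) v_1 = (0, 0, 0, 0, 0)ᵀ = 0. ✓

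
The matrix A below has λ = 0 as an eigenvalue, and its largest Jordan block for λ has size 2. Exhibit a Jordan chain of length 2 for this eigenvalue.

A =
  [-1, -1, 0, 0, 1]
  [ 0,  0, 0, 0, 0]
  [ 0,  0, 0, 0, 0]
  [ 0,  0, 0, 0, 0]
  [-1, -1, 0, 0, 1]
A Jordan chain for λ = 0 of length 2:
v_1 = (-1, 0, 0, 0, -1)ᵀ
v_2 = (1, 0, 0, 0, 0)ᵀ

Let N = A − (0)·I. We want v_2 with N^2 v_2 = 0 but N^1 v_2 ≠ 0; then v_{j-1} := N · v_j for j = 2, …, 2.

Pick v_2 = (1, 0, 0, 0, 0)ᵀ.
Then v_1 = N · v_2 = (-1, 0, 0, 0, -1)ᵀ.

Sanity check: (A − (0)·I) v_1 = (0, 0, 0, 0, 0)ᵀ = 0. ✓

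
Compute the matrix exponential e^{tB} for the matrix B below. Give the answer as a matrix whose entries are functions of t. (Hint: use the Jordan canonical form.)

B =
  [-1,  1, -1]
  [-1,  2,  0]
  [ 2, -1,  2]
e^{tB} =
  [t^2*exp(t)/2 - 2*t*exp(t) + exp(t), t*exp(t), t^2*exp(t)/2 - t*exp(t)]
  [t^2*exp(t)/2 - t*exp(t), t*exp(t) + exp(t), t^2*exp(t)/2]
  [-t^2*exp(t)/2 + 2*t*exp(t), -t*exp(t), -t^2*exp(t)/2 + t*exp(t) + exp(t)]

Strategy: write B = P · J · P⁻¹ where J is a Jordan canonical form, so e^{tB} = P · e^{tJ} · P⁻¹, and e^{tJ} can be computed block-by-block.

B has Jordan form
J =
  [1, 1, 0]
  [0, 1, 1]
  [0, 0, 1]
(up to reordering of blocks).

Per-block formulas:
  For a 3×3 Jordan block J_3(1): exp(t · J_3(1)) = e^(1t)·(I + t·N + (t^2/2)·N^2), where N is the 3×3 nilpotent shift.

After assembling e^{tJ} and conjugating by P, we get:

e^{tB} =
  [t^2*exp(t)/2 - 2*t*exp(t) + exp(t), t*exp(t), t^2*exp(t)/2 - t*exp(t)]
  [t^2*exp(t)/2 - t*exp(t), t*exp(t) + exp(t), t^2*exp(t)/2]
  [-t^2*exp(t)/2 + 2*t*exp(t), -t*exp(t), -t^2*exp(t)/2 + t*exp(t) + exp(t)]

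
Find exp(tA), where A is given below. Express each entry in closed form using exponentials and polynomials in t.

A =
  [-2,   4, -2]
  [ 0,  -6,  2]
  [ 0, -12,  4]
e^{tA} =
  [exp(-2*t), 2 - 2*exp(-2*t), -1 + exp(-2*t)]
  [0, -2 + 3*exp(-2*t), 1 - exp(-2*t)]
  [0, -6 + 6*exp(-2*t), 3 - 2*exp(-2*t)]

Strategy: write A = P · J · P⁻¹ where J is a Jordan canonical form, so e^{tA} = P · e^{tJ} · P⁻¹, and e^{tJ} can be computed block-by-block.

A has Jordan form
J =
  [-2,  0, 0]
  [ 0, -2, 0]
  [ 0,  0, 0]
(up to reordering of blocks).

Per-block formulas:
  For a 1×1 block at λ = -2: exp(t · [-2]) = [e^(-2t)].
  For a 1×1 block at λ = 0: exp(t · [0]) = [e^(0t)].

After assembling e^{tJ} and conjugating by P, we get:

e^{tA} =
  [exp(-2*t), 2 - 2*exp(-2*t), -1 + exp(-2*t)]
  [0, -2 + 3*exp(-2*t), 1 - exp(-2*t)]
  [0, -6 + 6*exp(-2*t), 3 - 2*exp(-2*t)]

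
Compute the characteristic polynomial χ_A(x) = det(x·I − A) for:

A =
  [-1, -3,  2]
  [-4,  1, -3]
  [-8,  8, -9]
x^3 + 9*x^2 + 27*x + 27

Expanding det(x·I − A) (e.g. by cofactor expansion or by noting that A is similar to its Jordan form J, which has the same characteristic polynomial as A) gives
  χ_A(x) = x^3 + 9*x^2 + 27*x + 27
which factors as (x + 3)^3. The eigenvalues (with algebraic multiplicities) are λ = -3 with multiplicity 3.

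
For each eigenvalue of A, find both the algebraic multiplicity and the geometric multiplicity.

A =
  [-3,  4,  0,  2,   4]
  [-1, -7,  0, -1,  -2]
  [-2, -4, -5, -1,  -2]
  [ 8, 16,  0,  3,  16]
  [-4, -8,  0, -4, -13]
λ = -5: alg = 5, geom = 3

Step 1 — factor the characteristic polynomial to read off the algebraic multiplicities:
  χ_A(x) = (x + 5)^5

Step 2 — compute geometric multiplicities via the rank-nullity identity g(λ) = n − rank(A − λI):
  rank(A − (-5)·I) = 2, so dim ker(A − (-5)·I) = n − 2 = 3

Summary:
  λ = -5: algebraic multiplicity = 5, geometric multiplicity = 3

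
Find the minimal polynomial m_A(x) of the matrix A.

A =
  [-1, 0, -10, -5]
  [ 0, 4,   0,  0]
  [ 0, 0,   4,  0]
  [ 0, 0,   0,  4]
x^2 - 3*x - 4

The characteristic polynomial is χ_A(x) = (x - 4)^3*(x + 1), so the eigenvalues are known. The minimal polynomial is
  m_A(x) = Π_λ (x − λ)^{k_λ}
where k_λ is the size of the *largest* Jordan block for λ (equivalently, the smallest k with (A − λI)^k v = 0 for every generalised eigenvector v of λ).

  λ = -1: largest Jordan block has size 1, contributing (x + 1)
  λ = 4: largest Jordan block has size 1, contributing (x − 4)

So m_A(x) = (x - 4)*(x + 1) = x^2 - 3*x - 4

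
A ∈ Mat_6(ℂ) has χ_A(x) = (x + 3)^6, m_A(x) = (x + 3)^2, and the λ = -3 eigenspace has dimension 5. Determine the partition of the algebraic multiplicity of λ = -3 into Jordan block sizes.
Block sizes for λ = -3: [2, 1, 1, 1, 1]

Step 1 — from the characteristic polynomial, algebraic multiplicity of λ = -3 is 6. From dim ker(A − (-3)·I) = 5, there are exactly 5 Jordan blocks for λ = -3.
Step 2 — from the minimal polynomial, the factor (x + 3)^2 tells us the largest block for λ = -3 has size 2.
Step 3 — with total size 6, 5 blocks, and largest block 2, the block sizes (in nonincreasing order) are [2, 1, 1, 1, 1].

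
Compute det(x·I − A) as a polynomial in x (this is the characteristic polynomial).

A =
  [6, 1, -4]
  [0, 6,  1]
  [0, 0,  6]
x^3 - 18*x^2 + 108*x - 216

Expanding det(x·I − A) (e.g. by cofactor expansion or by noting that A is similar to its Jordan form J, which has the same characteristic polynomial as A) gives
  χ_A(x) = x^3 - 18*x^2 + 108*x - 216
which factors as (x - 6)^3. The eigenvalues (with algebraic multiplicities) are λ = 6 with multiplicity 3.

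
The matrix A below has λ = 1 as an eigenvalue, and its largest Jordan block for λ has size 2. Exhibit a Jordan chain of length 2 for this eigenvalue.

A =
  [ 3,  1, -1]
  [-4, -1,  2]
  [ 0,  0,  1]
A Jordan chain for λ = 1 of length 2:
v_1 = (2, -4, 0)ᵀ
v_2 = (1, 0, 0)ᵀ

Let N = A − (1)·I. We want v_2 with N^2 v_2 = 0 but N^1 v_2 ≠ 0; then v_{j-1} := N · v_j for j = 2, …, 2.

Pick v_2 = (1, 0, 0)ᵀ.
Then v_1 = N · v_2 = (2, -4, 0)ᵀ.

Sanity check: (A − (1)·I) v_1 = (0, 0, 0)ᵀ = 0. ✓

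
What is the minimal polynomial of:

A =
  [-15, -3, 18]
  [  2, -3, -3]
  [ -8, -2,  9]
x^3 + 9*x^2 + 27*x + 27

The characteristic polynomial is χ_A(x) = (x + 3)^3, so the eigenvalues are known. The minimal polynomial is
  m_A(x) = Π_λ (x − λ)^{k_λ}
where k_λ is the size of the *largest* Jordan block for λ (equivalently, the smallest k with (A − λI)^k v = 0 for every generalised eigenvector v of λ).

  λ = -3: largest Jordan block has size 3, contributing (x + 3)^3

So m_A(x) = (x + 3)^3 = x^3 + 9*x^2 + 27*x + 27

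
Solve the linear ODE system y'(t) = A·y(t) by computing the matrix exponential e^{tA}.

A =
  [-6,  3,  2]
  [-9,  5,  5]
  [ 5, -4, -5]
e^{tA} =
  [-t^2*exp(-2*t)/2 - 4*t*exp(-2*t) + exp(-2*t), t^2*exp(-2*t)/2 + 3*t*exp(-2*t), t^2*exp(-2*t)/2 + 2*t*exp(-2*t)]
  [-t^2*exp(-2*t) - 9*t*exp(-2*t), t^2*exp(-2*t) + 7*t*exp(-2*t) + exp(-2*t), t^2*exp(-2*t) + 5*t*exp(-2*t)]
  [t^2*exp(-2*t)/2 + 5*t*exp(-2*t), -t^2*exp(-2*t)/2 - 4*t*exp(-2*t), -t^2*exp(-2*t)/2 - 3*t*exp(-2*t) + exp(-2*t)]

Strategy: write A = P · J · P⁻¹ where J is a Jordan canonical form, so e^{tA} = P · e^{tJ} · P⁻¹, and e^{tJ} can be computed block-by-block.

A has Jordan form
J =
  [-2,  1,  0]
  [ 0, -2,  1]
  [ 0,  0, -2]
(up to reordering of blocks).

Per-block formulas:
  For a 3×3 Jordan block J_3(-2): exp(t · J_3(-2)) = e^(-2t)·(I + t·N + (t^2/2)·N^2), where N is the 3×3 nilpotent shift.

After assembling e^{tJ} and conjugating by P, we get:

e^{tA} =
  [-t^2*exp(-2*t)/2 - 4*t*exp(-2*t) + exp(-2*t), t^2*exp(-2*t)/2 + 3*t*exp(-2*t), t^2*exp(-2*t)/2 + 2*t*exp(-2*t)]
  [-t^2*exp(-2*t) - 9*t*exp(-2*t), t^2*exp(-2*t) + 7*t*exp(-2*t) + exp(-2*t), t^2*exp(-2*t) + 5*t*exp(-2*t)]
  [t^2*exp(-2*t)/2 + 5*t*exp(-2*t), -t^2*exp(-2*t)/2 - 4*t*exp(-2*t), -t^2*exp(-2*t)/2 - 3*t*exp(-2*t) + exp(-2*t)]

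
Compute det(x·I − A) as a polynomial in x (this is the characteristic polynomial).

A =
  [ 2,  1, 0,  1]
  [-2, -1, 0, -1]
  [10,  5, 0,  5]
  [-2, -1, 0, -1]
x^4

Expanding det(x·I − A) (e.g. by cofactor expansion or by noting that A is similar to its Jordan form J, which has the same characteristic polynomial as A) gives
  χ_A(x) = x^4
which factors as x^4. The eigenvalues (with algebraic multiplicities) are λ = 0 with multiplicity 4.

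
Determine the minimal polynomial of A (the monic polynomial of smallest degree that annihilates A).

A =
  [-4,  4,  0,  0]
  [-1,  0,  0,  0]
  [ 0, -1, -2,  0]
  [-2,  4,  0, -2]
x^3 + 6*x^2 + 12*x + 8

The characteristic polynomial is χ_A(x) = (x + 2)^4, so the eigenvalues are known. The minimal polynomial is
  m_A(x) = Π_λ (x − λ)^{k_λ}
where k_λ is the size of the *largest* Jordan block for λ (equivalently, the smallest k with (A − λI)^k v = 0 for every generalised eigenvector v of λ).

  λ = -2: largest Jordan block has size 3, contributing (x + 2)^3

So m_A(x) = (x + 2)^3 = x^3 + 6*x^2 + 12*x + 8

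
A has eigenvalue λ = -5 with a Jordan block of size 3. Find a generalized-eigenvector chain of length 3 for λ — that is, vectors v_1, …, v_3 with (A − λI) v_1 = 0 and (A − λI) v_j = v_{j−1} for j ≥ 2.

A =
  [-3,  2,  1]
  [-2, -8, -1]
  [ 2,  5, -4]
A Jordan chain for λ = -5 of length 3:
v_1 = (2, 0, -4)ᵀ
v_2 = (2, -2, 2)ᵀ
v_3 = (1, 0, 0)ᵀ

Let N = A − (-5)·I. We want v_3 with N^3 v_3 = 0 but N^2 v_3 ≠ 0; then v_{j-1} := N · v_j for j = 3, …, 2.

Pick v_3 = (1, 0, 0)ᵀ.
Then v_2 = N · v_3 = (2, -2, 2)ᵀ.
Then v_1 = N · v_2 = (2, 0, -4)ᵀ.

Sanity check: (A − (-5)·I) v_1 = (0, 0, 0)ᵀ = 0. ✓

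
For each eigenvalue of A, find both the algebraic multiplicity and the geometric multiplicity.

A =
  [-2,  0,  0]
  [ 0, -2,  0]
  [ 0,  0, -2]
λ = -2: alg = 3, geom = 3

Step 1 — factor the characteristic polynomial to read off the algebraic multiplicities:
  χ_A(x) = (x + 2)^3

Step 2 — compute geometric multiplicities via the rank-nullity identity g(λ) = n − rank(A − λI):
  rank(A − (-2)·I) = 0, so dim ker(A − (-2)·I) = n − 0 = 3

Summary:
  λ = -2: algebraic multiplicity = 3, geometric multiplicity = 3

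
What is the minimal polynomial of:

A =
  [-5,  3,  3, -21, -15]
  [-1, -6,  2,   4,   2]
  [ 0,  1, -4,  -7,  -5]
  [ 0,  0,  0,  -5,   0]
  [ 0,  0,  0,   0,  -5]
x^3 + 15*x^2 + 75*x + 125

The characteristic polynomial is χ_A(x) = (x + 5)^5, so the eigenvalues are known. The minimal polynomial is
  m_A(x) = Π_λ (x − λ)^{k_λ}
where k_λ is the size of the *largest* Jordan block for λ (equivalently, the smallest k with (A − λI)^k v = 0 for every generalised eigenvector v of λ).

  λ = -5: largest Jordan block has size 3, contributing (x + 5)^3

So m_A(x) = (x + 5)^3 = x^3 + 15*x^2 + 75*x + 125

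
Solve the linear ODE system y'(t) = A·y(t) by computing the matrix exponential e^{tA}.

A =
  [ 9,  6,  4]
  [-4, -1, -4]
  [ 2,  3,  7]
e^{tA} =
  [4*t*exp(5*t) + exp(5*t), 6*t*exp(5*t), 4*t*exp(5*t)]
  [-4*t*exp(5*t), -6*t*exp(5*t) + exp(5*t), -4*t*exp(5*t)]
  [2*t*exp(5*t), 3*t*exp(5*t), 2*t*exp(5*t) + exp(5*t)]

Strategy: write A = P · J · P⁻¹ where J is a Jordan canonical form, so e^{tA} = P · e^{tJ} · P⁻¹, and e^{tJ} can be computed block-by-block.

A has Jordan form
J =
  [5, 1, 0]
  [0, 5, 0]
  [0, 0, 5]
(up to reordering of blocks).

Per-block formulas:
  For a 2×2 Jordan block J_2(5): exp(t · J_2(5)) = e^(5t)·(I + t·N), where N is the 2×2 nilpotent shift.
  For a 1×1 block at λ = 5: exp(t · [5]) = [e^(5t)].

After assembling e^{tJ} and conjugating by P, we get:

e^{tA} =
  [4*t*exp(5*t) + exp(5*t), 6*t*exp(5*t), 4*t*exp(5*t)]
  [-4*t*exp(5*t), -6*t*exp(5*t) + exp(5*t), -4*t*exp(5*t)]
  [2*t*exp(5*t), 3*t*exp(5*t), 2*t*exp(5*t) + exp(5*t)]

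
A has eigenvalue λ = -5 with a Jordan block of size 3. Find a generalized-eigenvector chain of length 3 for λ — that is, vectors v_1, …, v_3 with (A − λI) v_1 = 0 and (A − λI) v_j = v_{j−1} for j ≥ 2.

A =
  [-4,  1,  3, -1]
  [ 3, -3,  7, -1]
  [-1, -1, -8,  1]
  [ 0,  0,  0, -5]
A Jordan chain for λ = -5 of length 3:
v_1 = (1, 2, -1, 0)ᵀ
v_2 = (1, 3, -1, 0)ᵀ
v_3 = (1, 0, 0, 0)ᵀ

Let N = A − (-5)·I. We want v_3 with N^3 v_3 = 0 but N^2 v_3 ≠ 0; then v_{j-1} := N · v_j for j = 3, …, 2.

Pick v_3 = (1, 0, 0, 0)ᵀ.
Then v_2 = N · v_3 = (1, 3, -1, 0)ᵀ.
Then v_1 = N · v_2 = (1, 2, -1, 0)ᵀ.

Sanity check: (A − (-5)·I) v_1 = (0, 0, 0, 0)ᵀ = 0. ✓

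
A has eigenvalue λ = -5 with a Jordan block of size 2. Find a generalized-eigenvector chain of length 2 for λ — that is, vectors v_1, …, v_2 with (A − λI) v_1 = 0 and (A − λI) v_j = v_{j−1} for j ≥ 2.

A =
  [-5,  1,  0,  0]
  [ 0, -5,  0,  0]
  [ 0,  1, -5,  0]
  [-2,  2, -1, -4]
A Jordan chain for λ = -5 of length 2:
v_1 = (-2, 0, -2, -6)ᵀ
v_2 = (1, -2, 0, 0)ᵀ

Let N = A − (-5)·I. We want v_2 with N^2 v_2 = 0 but N^1 v_2 ≠ 0; then v_{j-1} := N · v_j for j = 2, …, 2.

Pick v_2 = (1, -2, 0, 0)ᵀ.
Then v_1 = N · v_2 = (-2, 0, -2, -6)ᵀ.

Sanity check: (A − (-5)·I) v_1 = (0, 0, 0, 0)ᵀ = 0. ✓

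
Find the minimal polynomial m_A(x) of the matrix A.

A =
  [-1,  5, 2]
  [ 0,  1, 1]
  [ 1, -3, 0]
x^3

The characteristic polynomial is χ_A(x) = x^3, so the eigenvalues are known. The minimal polynomial is
  m_A(x) = Π_λ (x − λ)^{k_λ}
where k_λ is the size of the *largest* Jordan block for λ (equivalently, the smallest k with (A − λI)^k v = 0 for every generalised eigenvector v of λ).

  λ = 0: largest Jordan block has size 3, contributing (x − 0)^3

So m_A(x) = x^3 = x^3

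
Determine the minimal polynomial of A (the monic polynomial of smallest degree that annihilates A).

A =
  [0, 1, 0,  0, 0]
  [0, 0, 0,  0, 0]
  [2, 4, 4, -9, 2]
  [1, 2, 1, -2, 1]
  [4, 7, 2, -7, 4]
x^5 - 6*x^4 + 12*x^3 - 8*x^2

The characteristic polynomial is χ_A(x) = x^2*(x - 2)^3, so the eigenvalues are known. The minimal polynomial is
  m_A(x) = Π_λ (x − λ)^{k_λ}
where k_λ is the size of the *largest* Jordan block for λ (equivalently, the smallest k with (A − λI)^k v = 0 for every generalised eigenvector v of λ).

  λ = 0: largest Jordan block has size 2, contributing (x − 0)^2
  λ = 2: largest Jordan block has size 3, contributing (x − 2)^3

So m_A(x) = x^2*(x - 2)^3 = x^5 - 6*x^4 + 12*x^3 - 8*x^2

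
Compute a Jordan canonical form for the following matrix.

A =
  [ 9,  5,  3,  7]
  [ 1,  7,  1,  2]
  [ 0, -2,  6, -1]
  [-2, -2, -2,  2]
J_2(6) ⊕ J_2(6)

The characteristic polynomial is
  det(x·I − A) = x^4 - 24*x^3 + 216*x^2 - 864*x + 1296 = (x - 6)^4

Eigenvalues and multiplicities (the geometric multiplicity of λ is n − rank(A − λI), which equals the number of Jordan blocks for λ):
  λ = 6: algebraic multiplicity = 4, geometric multiplicity = 2

Determining the block sizes for each eigenvalue:
  λ = 6: with am = 4 and gm = 2, the partition is not yet determined (e.g. several partitions of 4 into 2 parts exist). Let N = A − (6)·I. Computing rank(N^1) = 2, rank(N^2) = 0; the number of blocks of size ≥ j is rank(N^{j−1}) − rank(N^j), giving [2, 2]. So we have 2 block(s) of size 2 → block sizes [2, 2]

Assembling the blocks gives a Jordan form
J =
  [6, 1, 0, 0]
  [0, 6, 0, 0]
  [0, 0, 6, 1]
  [0, 0, 0, 6]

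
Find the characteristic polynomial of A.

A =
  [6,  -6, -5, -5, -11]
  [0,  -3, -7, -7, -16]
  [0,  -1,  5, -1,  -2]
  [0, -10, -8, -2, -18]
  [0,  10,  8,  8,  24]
x^5 - 30*x^4 + 360*x^3 - 2160*x^2 + 6480*x - 7776

Expanding det(x·I − A) (e.g. by cofactor expansion or by noting that A is similar to its Jordan form J, which has the same characteristic polynomial as A) gives
  χ_A(x) = x^5 - 30*x^4 + 360*x^3 - 2160*x^2 + 6480*x - 7776
which factors as (x - 6)^5. The eigenvalues (with algebraic multiplicities) are λ = 6 with multiplicity 5.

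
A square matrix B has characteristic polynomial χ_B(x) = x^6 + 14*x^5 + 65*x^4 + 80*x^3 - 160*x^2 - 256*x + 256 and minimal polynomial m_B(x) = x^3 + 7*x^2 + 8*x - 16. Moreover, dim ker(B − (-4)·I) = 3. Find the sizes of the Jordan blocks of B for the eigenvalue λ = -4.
Block sizes for λ = -4: [2, 1, 1]

Step 1 — from the characteristic polynomial, algebraic multiplicity of λ = -4 is 4. From dim ker(B − (-4)·I) = 3, there are exactly 3 Jordan blocks for λ = -4.
Step 2 — from the minimal polynomial, the factor (x + 4)^2 tells us the largest block for λ = -4 has size 2.
Step 3 — with total size 4, 3 blocks, and largest block 2, the block sizes (in nonincreasing order) are [2, 1, 1].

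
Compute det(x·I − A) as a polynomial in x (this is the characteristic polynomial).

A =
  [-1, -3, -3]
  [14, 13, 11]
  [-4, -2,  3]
x^3 - 15*x^2 + 75*x - 125

Expanding det(x·I − A) (e.g. by cofactor expansion or by noting that A is similar to its Jordan form J, which has the same characteristic polynomial as A) gives
  χ_A(x) = x^3 - 15*x^2 + 75*x - 125
which factors as (x - 5)^3. The eigenvalues (with algebraic multiplicities) are λ = 5 with multiplicity 3.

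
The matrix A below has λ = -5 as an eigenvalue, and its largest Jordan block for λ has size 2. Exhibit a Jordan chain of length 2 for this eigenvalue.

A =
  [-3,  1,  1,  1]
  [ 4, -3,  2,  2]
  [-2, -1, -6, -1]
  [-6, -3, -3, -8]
A Jordan chain for λ = -5 of length 2:
v_1 = (2, 4, -2, -6)ᵀ
v_2 = (1, 0, 0, 0)ᵀ

Let N = A − (-5)·I. We want v_2 with N^2 v_2 = 0 but N^1 v_2 ≠ 0; then v_{j-1} := N · v_j for j = 2, …, 2.

Pick v_2 = (1, 0, 0, 0)ᵀ.
Then v_1 = N · v_2 = (2, 4, -2, -6)ᵀ.

Sanity check: (A − (-5)·I) v_1 = (0, 0, 0, 0)ᵀ = 0. ✓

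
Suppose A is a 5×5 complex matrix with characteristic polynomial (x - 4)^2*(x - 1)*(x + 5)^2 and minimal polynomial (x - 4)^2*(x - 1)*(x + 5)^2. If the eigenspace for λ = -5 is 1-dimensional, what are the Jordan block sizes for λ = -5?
Block sizes for λ = -5: [2]

Step 1 — from the characteristic polynomial, algebraic multiplicity of λ = -5 is 2. From dim ker(A − (-5)·I) = 1, there are exactly 1 Jordan blocks for λ = -5.
Step 2 — from the minimal polynomial, the factor (x + 5)^2 tells us the largest block for λ = -5 has size 2.
Step 3 — with total size 2, 1 blocks, and largest block 2, the block sizes (in nonincreasing order) are [2].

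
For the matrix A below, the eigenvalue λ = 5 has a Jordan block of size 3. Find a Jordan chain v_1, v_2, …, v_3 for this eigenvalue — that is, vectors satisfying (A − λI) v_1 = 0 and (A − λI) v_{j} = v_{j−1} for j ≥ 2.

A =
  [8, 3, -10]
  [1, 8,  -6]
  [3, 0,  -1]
A Jordan chain for λ = 5 of length 3:
v_1 = (-18, -12, -9)ᵀ
v_2 = (3, 1, 3)ᵀ
v_3 = (1, 0, 0)ᵀ

Let N = A − (5)·I. We want v_3 with N^3 v_3 = 0 but N^2 v_3 ≠ 0; then v_{j-1} := N · v_j for j = 3, …, 2.

Pick v_3 = (1, 0, 0)ᵀ.
Then v_2 = N · v_3 = (3, 1, 3)ᵀ.
Then v_1 = N · v_2 = (-18, -12, -9)ᵀ.

Sanity check: (A − (5)·I) v_1 = (0, 0, 0)ᵀ = 0. ✓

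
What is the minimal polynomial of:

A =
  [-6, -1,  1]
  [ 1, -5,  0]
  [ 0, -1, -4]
x^3 + 15*x^2 + 75*x + 125

The characteristic polynomial is χ_A(x) = (x + 5)^3, so the eigenvalues are known. The minimal polynomial is
  m_A(x) = Π_λ (x − λ)^{k_λ}
where k_λ is the size of the *largest* Jordan block for λ (equivalently, the smallest k with (A − λI)^k v = 0 for every generalised eigenvector v of λ).

  λ = -5: largest Jordan block has size 3, contributing (x + 5)^3

So m_A(x) = (x + 5)^3 = x^3 + 15*x^2 + 75*x + 125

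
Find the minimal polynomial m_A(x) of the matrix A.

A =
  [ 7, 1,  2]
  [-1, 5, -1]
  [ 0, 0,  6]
x^3 - 18*x^2 + 108*x - 216

The characteristic polynomial is χ_A(x) = (x - 6)^3, so the eigenvalues are known. The minimal polynomial is
  m_A(x) = Π_λ (x − λ)^{k_λ}
where k_λ is the size of the *largest* Jordan block for λ (equivalently, the smallest k with (A − λI)^k v = 0 for every generalised eigenvector v of λ).

  λ = 6: largest Jordan block has size 3, contributing (x − 6)^3

So m_A(x) = (x - 6)^3 = x^3 - 18*x^2 + 108*x - 216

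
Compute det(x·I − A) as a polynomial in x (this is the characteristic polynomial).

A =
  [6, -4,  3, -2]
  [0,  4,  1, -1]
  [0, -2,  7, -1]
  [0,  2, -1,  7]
x^4 - 24*x^3 + 216*x^2 - 864*x + 1296

Expanding det(x·I − A) (e.g. by cofactor expansion or by noting that A is similar to its Jordan form J, which has the same characteristic polynomial as A) gives
  χ_A(x) = x^4 - 24*x^3 + 216*x^2 - 864*x + 1296
which factors as (x - 6)^4. The eigenvalues (with algebraic multiplicities) are λ = 6 with multiplicity 4.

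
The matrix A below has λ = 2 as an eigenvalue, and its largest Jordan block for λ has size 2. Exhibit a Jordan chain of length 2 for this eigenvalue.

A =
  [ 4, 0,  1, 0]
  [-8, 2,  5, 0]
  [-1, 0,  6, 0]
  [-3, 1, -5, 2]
A Jordan chain for λ = 2 of length 2:
v_1 = (0, 0, 0, 1)ᵀ
v_2 = (0, 1, 0, 0)ᵀ

Let N = A − (2)·I. We want v_2 with N^2 v_2 = 0 but N^1 v_2 ≠ 0; then v_{j-1} := N · v_j for j = 2, …, 2.

Pick v_2 = (0, 1, 0, 0)ᵀ.
Then v_1 = N · v_2 = (0, 0, 0, 1)ᵀ.

Sanity check: (A − (2)·I) v_1 = (0, 0, 0, 0)ᵀ = 0. ✓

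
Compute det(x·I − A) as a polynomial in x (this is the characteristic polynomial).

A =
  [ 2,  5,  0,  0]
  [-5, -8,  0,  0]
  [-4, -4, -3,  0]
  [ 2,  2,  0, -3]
x^4 + 12*x^3 + 54*x^2 + 108*x + 81

Expanding det(x·I − A) (e.g. by cofactor expansion or by noting that A is similar to its Jordan form J, which has the same characteristic polynomial as A) gives
  χ_A(x) = x^4 + 12*x^3 + 54*x^2 + 108*x + 81
which factors as (x + 3)^4. The eigenvalues (with algebraic multiplicities) are λ = -3 with multiplicity 4.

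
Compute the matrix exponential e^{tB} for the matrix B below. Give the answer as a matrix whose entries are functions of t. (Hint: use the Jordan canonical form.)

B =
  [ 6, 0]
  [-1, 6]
e^{tB} =
  [exp(6*t), 0]
  [-t*exp(6*t), exp(6*t)]

Strategy: write B = P · J · P⁻¹ where J is a Jordan canonical form, so e^{tB} = P · e^{tJ} · P⁻¹, and e^{tJ} can be computed block-by-block.

B has Jordan form
J =
  [6, 1]
  [0, 6]
(up to reordering of blocks).

Per-block formulas:
  For a 2×2 Jordan block J_2(6): exp(t · J_2(6)) = e^(6t)·(I + t·N), where N is the 2×2 nilpotent shift.

After assembling e^{tJ} and conjugating by P, we get:

e^{tB} =
  [exp(6*t), 0]
  [-t*exp(6*t), exp(6*t)]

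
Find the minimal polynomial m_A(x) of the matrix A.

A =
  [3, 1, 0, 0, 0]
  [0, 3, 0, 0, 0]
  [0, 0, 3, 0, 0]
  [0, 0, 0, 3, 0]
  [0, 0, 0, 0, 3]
x^2 - 6*x + 9

The characteristic polynomial is χ_A(x) = (x - 3)^5, so the eigenvalues are known. The minimal polynomial is
  m_A(x) = Π_λ (x − λ)^{k_λ}
where k_λ is the size of the *largest* Jordan block for λ (equivalently, the smallest k with (A − λI)^k v = 0 for every generalised eigenvector v of λ).

  λ = 3: largest Jordan block has size 2, contributing (x − 3)^2

So m_A(x) = (x - 3)^2 = x^2 - 6*x + 9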